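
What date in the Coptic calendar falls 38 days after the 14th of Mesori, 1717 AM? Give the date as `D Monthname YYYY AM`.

Counting 38 days forward from JDN 2452142 reaches JDN 2452180, which is 17 Thout 1718 AM.

17 Thout 1718 AM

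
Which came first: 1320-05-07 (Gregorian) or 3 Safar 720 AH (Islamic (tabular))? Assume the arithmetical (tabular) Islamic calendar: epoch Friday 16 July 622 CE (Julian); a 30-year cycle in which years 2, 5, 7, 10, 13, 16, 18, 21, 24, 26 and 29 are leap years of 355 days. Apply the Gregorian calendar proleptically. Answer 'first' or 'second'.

second

The two dates have Julian Day Numbers 2203307 and 2203262 respectively.
Since 2203262 < 2203307, the second date comes first.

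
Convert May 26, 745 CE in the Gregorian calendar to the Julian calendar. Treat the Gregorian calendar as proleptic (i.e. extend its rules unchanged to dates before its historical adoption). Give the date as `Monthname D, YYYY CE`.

The Julian–Gregorian offset here is 4 days (Julian trailing).
26 May 745 Gregorian − 4 days → 22 May 745 Julian.

May 22, 745 CE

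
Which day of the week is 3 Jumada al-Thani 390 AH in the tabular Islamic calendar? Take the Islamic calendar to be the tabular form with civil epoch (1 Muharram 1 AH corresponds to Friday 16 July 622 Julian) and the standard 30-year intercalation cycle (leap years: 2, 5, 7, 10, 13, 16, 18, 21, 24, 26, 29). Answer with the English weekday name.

In the proleptic Gregorian calendar this is 17 May 1000 (JDN 2086439).
JDN 2086439 mod 7 = 5, and JDN 0 was a Monday, so this is a Saturday.

Saturday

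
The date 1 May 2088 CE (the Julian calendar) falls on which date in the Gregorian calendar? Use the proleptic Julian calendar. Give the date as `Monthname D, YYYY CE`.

For dates in this range the Gregorian date is 13 days ahead of the Julian.
1 May 2088 Julian + 13 days → 14 May 2088 Gregorian.

May 14, 2088 CE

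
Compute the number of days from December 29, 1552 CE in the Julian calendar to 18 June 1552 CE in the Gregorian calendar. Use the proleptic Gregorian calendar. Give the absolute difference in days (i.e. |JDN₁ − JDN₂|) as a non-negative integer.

204

First date → JDN 2288289; second date → JDN 2288085.
The interval is |2288289 − 2288085| = 204 days.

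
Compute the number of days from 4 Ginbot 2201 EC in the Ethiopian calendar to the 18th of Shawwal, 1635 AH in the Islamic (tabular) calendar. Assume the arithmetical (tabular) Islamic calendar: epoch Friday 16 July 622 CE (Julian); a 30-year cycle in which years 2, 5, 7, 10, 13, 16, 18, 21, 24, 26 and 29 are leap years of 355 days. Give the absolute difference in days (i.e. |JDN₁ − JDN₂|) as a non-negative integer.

256

First date → JDN 2528014; second date → JDN 2527758.
The interval is |2528014 − 2527758| = 256 days.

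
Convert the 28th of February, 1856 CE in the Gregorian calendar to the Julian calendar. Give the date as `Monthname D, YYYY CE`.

February 16, 1856 CE

At this point the Julian calendar is 12 days behind the Gregorian.
28 February 1856 Gregorian − 12 days → 16 February 1856 Julian.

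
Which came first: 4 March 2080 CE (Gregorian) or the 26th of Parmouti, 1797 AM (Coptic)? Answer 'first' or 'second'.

first

Converting both to JDN: 2480828 vs 2481254; the smaller is the first.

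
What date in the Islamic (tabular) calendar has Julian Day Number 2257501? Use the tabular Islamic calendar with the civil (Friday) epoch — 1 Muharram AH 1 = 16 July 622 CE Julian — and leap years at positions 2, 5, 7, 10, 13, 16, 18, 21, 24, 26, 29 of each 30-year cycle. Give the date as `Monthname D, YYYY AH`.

Safar 24, 873 AH

The proleptic Gregorian equivalent of JDN 2257501 is 22 September 1468.
In the tabular Islamic calendar that day is Safar 24, 873 AH.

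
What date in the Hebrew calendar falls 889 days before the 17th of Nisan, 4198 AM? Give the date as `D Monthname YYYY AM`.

Counting 889 days back from JDN 1881124 reaches JDN 1880235, which is 13 Cheshvan 4196 AM.

13 Cheshvan 4196 AM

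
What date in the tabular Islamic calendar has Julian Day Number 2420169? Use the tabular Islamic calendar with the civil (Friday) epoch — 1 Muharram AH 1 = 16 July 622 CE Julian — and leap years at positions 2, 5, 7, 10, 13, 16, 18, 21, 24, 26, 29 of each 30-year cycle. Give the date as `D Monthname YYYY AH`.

9 Rabi' al-Awwal 1332 AH

JDN 2420169 is 5 February 1914 in the Gregorian calendar.
In the tabular Islamic calendar that day is 9 Rabi' al-Awwal 1332 AH.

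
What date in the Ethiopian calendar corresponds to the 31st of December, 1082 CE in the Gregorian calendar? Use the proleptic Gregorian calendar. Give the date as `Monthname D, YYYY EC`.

Julian Day Number of the source date = 2116617.
Converting JDN 2116617 to the Ethiopian calendar gives 29 Tahsas 1075 EC.

Tahsas 29, 1075 EC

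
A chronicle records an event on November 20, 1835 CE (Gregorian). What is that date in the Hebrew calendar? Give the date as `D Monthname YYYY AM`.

28 Cheshvan 5596 AM

Both dates share Julian Day Number 2391603; in the Hebrew calendar that is 28 Cheshvan 5596 AM.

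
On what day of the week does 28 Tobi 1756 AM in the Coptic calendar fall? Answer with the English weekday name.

In the Gregorian calendar this is 6 February 2040 (JDN 2466191).
JDN 2466191 mod 7 = 0, and JDN 0 was a Monday, so this is a Monday.

Monday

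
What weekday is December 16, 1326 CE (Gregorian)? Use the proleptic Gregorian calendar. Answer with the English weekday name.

Monday

Since JDN mod 7 = 0 (0 = Monday), the day is Monday.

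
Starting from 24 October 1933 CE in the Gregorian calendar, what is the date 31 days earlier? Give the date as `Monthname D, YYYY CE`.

The starting date is JDN 2427370; 2427370 − 31 = 2427339.
JDN 2427339 corresponds to September 23, 1933 CE.

September 23, 1933 CE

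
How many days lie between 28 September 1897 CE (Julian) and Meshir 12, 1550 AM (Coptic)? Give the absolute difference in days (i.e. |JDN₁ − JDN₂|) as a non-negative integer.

First date → JDN 2414208; second date → JDN 2390963.
The interval is |2414208 − 2390963| = 23245 days.

23245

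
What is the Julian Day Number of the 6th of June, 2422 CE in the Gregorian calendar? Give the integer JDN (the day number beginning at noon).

2605834

JDN 2400001 is 17 November 1858 CE (Gregorian), MJD 0; the target day is +205833 days from there, so JDN = 2605834.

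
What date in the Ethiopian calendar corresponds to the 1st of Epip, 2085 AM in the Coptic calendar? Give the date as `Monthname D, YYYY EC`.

The source date corresponds to 11 July 2369 in the Gregorian calendar (JDN 2586511).
That day falls on 1 Hamle 2361 EC in the Ethiopian calendar.

Hamle 1, 2361 EC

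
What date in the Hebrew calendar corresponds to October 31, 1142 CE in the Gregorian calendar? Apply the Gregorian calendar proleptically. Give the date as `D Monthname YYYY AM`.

3 Cheshvan 4903 AM

Both dates share Julian Day Number 2138470; in the Hebrew calendar that is 3 Cheshvan 4903 AM.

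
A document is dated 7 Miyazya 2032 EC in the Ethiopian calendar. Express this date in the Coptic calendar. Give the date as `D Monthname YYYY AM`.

7 Parmouti 1756 AM

Both dates share Julian Day Number 2466260; in the Coptic calendar that is 7 Parmouti 1756 AM.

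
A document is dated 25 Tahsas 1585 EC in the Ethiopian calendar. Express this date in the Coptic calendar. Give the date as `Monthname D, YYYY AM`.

Koiak 25, 1309 AM

The source date corresponds to 31 December 1592 in the Gregorian calendar (JDN 2302891).
That day falls on 25 Koiak 1309 AM in the Coptic calendar.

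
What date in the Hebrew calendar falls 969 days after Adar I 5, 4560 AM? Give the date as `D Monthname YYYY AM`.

JDN of Adar I 5, 4560 AM = 2013293.
2013293 + 969 = 2014262.
JDN 2014262 in the Hebrew calendar is 1 Cheshvan 4563 AM.

1 Cheshvan 4563 AM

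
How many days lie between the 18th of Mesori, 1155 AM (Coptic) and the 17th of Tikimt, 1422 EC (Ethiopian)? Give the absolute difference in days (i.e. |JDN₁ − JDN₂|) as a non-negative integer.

First date → JDN 2246875; second date → JDN 2243287.
The interval is |2246875 − 2243287| = 3588 days.

3588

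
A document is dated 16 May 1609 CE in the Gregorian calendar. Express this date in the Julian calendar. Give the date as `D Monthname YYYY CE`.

The Julian–Gregorian offset here is 10 days (Julian trailing).
16 May 1609 Gregorian − 10 days → 6 May 1609 Julian.

6 May 1609 CE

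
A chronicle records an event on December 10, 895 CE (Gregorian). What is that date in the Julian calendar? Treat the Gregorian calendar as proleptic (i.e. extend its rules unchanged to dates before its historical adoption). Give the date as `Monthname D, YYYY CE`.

At this point the Julian calendar is 4 days behind the Gregorian.
10 December 895 Gregorian − 4 days → 6 December 895 Julian.

December 6, 895 CE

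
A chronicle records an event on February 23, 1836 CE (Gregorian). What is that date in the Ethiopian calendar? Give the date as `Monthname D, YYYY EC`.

Both dates share Julian Day Number 2391698; in the Ethiopian calendar that is 16 Yekatit 1828 EC.

Yekatit 16, 1828 EC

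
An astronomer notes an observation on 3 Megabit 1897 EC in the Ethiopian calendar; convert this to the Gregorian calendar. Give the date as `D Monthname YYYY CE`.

Julian Day Number of the source date = 2416917.
Converting JDN 2416917 to the Gregorian calendar gives 12 March 1905 CE.

12 March 1905 CE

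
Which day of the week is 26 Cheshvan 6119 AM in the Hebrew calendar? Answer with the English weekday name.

Friday

This is JDN 2582633 (28 November 2358 Gregorian).
2582633 ≡ 4 (mod 7); counting from Monday = 0 gives Friday.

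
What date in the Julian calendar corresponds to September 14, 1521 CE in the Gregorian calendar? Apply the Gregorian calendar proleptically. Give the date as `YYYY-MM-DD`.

1521-09-04

At this point the Julian calendar is 10 days behind the Gregorian.
14 September 1521 Gregorian − 10 days → 4 September 1521 Julian.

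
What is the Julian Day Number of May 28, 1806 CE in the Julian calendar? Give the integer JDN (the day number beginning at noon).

Equivalently 9 June 1806 (Gregorian).
JDN 2451545 is 1 January 2000 CE (Gregorian); the target day is −70698 days from there, so JDN = 2380847.

2380847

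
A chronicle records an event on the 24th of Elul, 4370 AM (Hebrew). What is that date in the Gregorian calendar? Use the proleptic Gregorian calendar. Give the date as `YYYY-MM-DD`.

0610-09-21

Julian Day Number of the source date = 1944121.
Converting JDN 1944121 to the Gregorian calendar gives 21 September 610 CE.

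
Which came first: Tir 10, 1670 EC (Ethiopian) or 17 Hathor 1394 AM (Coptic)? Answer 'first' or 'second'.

second

Converting both to JDN: 2333952 vs 2333899; the smaller is the second.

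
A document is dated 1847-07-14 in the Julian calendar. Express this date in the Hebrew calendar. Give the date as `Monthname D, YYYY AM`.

Julian Day Number of the source date = 2395869.
Converting JDN 2395869 to the Hebrew calendar gives 13 Av 5607 AM.

Av 13, 5607 AM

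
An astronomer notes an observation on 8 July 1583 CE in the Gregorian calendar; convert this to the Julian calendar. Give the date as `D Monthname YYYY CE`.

The Julian–Gregorian offset here is 10 days (Julian trailing).
8 July 1583 Gregorian − 10 days → 28 June 1583 Julian.

28 June 1583 CE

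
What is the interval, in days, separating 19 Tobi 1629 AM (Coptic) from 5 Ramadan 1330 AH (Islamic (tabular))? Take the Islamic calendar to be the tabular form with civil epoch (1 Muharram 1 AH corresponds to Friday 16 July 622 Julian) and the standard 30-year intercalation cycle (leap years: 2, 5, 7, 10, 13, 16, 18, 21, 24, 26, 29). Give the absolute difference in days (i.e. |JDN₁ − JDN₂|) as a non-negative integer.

First date → JDN 2419795; second date → JDN 2419633.
The interval is |2419795 − 2419633| = 162 days.

162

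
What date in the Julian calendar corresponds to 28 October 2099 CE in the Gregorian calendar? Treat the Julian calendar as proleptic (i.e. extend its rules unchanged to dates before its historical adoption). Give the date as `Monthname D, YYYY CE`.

At this point the Julian calendar is 13 days behind the Gregorian.
28 October 2099 Gregorian − 13 days → 15 October 2099 Julian.

October 15, 2099 CE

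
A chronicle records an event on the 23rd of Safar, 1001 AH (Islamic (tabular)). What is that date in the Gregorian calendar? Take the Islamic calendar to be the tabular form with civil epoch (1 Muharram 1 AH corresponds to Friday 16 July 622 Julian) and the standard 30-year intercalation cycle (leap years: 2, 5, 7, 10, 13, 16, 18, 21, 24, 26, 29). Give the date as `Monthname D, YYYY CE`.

November 29, 1592 CE

Julian Day Number of the source date = 2302859.
Converting JDN 2302859 to the Gregorian calendar gives 29 November 1592 CE.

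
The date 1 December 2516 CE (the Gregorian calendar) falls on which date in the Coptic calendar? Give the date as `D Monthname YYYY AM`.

Both dates share Julian Day Number 2640345; in the Coptic calendar that is 18 Hathor 2233 AM.

18 Hathor 2233 AM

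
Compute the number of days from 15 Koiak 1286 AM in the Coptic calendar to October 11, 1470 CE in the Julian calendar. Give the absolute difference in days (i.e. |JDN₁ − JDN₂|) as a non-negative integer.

First date → JDN 2294480; second date → JDN 2258259.
The interval is |2294480 − 2258259| = 36221 days.

36221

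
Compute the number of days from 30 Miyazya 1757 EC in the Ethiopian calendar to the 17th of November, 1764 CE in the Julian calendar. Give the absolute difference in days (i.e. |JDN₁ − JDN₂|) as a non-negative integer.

159

First date → JDN 2365839; second date → JDN 2365680.
The interval is |2365839 − 2365680| = 159 days.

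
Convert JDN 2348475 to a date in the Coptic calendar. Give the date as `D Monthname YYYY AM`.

13 Paopi 1434 AM

The Gregorian equivalent of JDN 2348475 is 21 October 1717.
In the Coptic calendar that day is 13 Paopi 1434 AM.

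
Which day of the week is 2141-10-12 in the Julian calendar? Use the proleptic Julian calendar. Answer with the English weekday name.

This is JDN 2503343 (26 October 2141 Gregorian).
2503343 ≡ 3 (mod 7); counting from Monday = 0 gives Thursday.

Thursday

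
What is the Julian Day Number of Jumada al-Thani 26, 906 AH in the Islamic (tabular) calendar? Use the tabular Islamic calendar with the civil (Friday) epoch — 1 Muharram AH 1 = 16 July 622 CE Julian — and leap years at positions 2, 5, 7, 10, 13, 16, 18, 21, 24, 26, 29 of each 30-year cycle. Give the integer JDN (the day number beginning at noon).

In the proleptic Gregorian calendar the same day is 27 January 1501.
JDN 2400001 is 17 November 1858 CE (Gregorian), MJD 0; the target day is −130686 days from there, so JDN = 2269315.

2269315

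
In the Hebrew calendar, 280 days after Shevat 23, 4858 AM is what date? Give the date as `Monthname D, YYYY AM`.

Counting 280 days forward from JDN 2122130 reaches JDN 2122410, which is Kislev 7, 4859 AM.

Kislev 7, 4859 AM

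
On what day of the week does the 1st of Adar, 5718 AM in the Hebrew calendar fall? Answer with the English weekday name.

In the Gregorian calendar this is 21 February 1958 (JDN 2436256).
Since JDN mod 7 = 4 (0 = Monday), the day is Friday.

Friday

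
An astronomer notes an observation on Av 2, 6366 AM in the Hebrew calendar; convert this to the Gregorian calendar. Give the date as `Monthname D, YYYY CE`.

July 29, 2606 CE

Both dates share Julian Day Number 2673091; in the Gregorian calendar that is 29 July 2606 CE.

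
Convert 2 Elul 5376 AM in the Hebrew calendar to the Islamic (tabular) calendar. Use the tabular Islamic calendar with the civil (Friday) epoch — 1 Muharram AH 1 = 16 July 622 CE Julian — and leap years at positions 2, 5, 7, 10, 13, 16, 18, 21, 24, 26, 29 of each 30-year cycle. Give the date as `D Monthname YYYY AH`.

Both dates share Julian Day Number 2311519; in the tabular Islamic calendar that is 2 Sha'ban 1025 AH.

2 Sha'ban 1025 AH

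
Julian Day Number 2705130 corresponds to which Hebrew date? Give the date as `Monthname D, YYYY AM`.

JDN 2705130 is 17 April 2694 in the Gregorian calendar.
In the Hebrew calendar that day is Nisan 29, 6454 AM.

Nisan 29, 6454 AM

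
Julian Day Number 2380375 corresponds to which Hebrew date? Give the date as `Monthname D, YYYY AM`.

JDN 2380375 is 22 February 1805 in the Gregorian calendar.
In the Hebrew calendar that day is Adar I 23, 5565 AM.

Adar I 23, 5565 AM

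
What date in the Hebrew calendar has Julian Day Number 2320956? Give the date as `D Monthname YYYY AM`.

The Gregorian equivalent of JDN 2320956 is 17 June 1642.
In the Hebrew calendar that day is 19 Sivan 5402 AM.

19 Sivan 5402 AM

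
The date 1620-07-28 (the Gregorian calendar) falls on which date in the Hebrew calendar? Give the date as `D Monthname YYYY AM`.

Both dates share Julian Day Number 2312962; in the Hebrew calendar that is 27 Tammuz 5380 AM.

27 Tammuz 5380 AM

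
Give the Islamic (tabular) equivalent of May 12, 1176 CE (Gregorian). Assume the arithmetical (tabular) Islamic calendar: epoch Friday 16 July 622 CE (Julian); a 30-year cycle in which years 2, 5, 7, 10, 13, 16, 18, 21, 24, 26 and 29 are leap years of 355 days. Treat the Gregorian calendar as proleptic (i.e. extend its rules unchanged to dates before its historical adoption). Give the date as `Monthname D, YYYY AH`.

Shawwal 23, 571 AH

Both dates share Julian Day Number 2150717; in the tabular Islamic calendar that is 23 Shawwal 571 AH.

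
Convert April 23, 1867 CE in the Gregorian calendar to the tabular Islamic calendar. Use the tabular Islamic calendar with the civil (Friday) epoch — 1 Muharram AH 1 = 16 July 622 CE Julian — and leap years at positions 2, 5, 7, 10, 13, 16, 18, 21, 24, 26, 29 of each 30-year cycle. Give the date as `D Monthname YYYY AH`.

18 Dhu al-Hijjah 1283 AH

Julian Day Number of the source date = 2403080.
Converting JDN 2403080 to the tabular Islamic calendar gives 18 Dhu al-Hijjah 1283 AH.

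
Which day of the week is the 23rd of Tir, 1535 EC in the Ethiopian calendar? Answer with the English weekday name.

This is JDN 2284656 (28 January 1543 Gregorian).
2284656 ≡ 3 (mod 7); counting from Monday = 0 gives Thursday.

Thursday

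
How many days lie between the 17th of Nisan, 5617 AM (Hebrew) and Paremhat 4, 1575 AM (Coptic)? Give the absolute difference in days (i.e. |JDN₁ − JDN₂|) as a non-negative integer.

First date → JDN 2399416; second date → JDN 2400116.
The interval is |2399416 − 2400116| = 700 days.

700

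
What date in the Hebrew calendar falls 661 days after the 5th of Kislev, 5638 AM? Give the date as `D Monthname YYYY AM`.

JDN of the 5th of Kislev, 5638 AM = 2406935.
2406935 + 661 = 2407596.
JDN 2407596 in the Hebrew calendar is 15 Elul 5639 AM.

15 Elul 5639 AM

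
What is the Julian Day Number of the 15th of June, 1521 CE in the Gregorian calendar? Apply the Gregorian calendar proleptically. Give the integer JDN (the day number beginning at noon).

2276759

JDN 2451545 is 1 January 2000 CE (Gregorian); the target day is −174786 days from there, so JDN = 2276759.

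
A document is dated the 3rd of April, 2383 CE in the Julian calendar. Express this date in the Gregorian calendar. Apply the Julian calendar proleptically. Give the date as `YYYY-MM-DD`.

For dates in this range the Gregorian date is 16 days ahead of the Julian.
3 April 2383 Julian + 16 days → 19 April 2383 Gregorian.

2383-04-19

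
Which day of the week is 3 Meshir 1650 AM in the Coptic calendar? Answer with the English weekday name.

Saturday

Equivalently 10 February 1934 Gregorian, JDN 2427479.
Since JDN mod 7 = 5 (0 = Monday), the day is Saturday.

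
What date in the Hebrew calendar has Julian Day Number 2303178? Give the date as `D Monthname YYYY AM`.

The Gregorian equivalent of JDN 2303178 is 14 October 1593.
In the Hebrew calendar that day is 18 Tishrei 5354 AM.

18 Tishrei 5354 AM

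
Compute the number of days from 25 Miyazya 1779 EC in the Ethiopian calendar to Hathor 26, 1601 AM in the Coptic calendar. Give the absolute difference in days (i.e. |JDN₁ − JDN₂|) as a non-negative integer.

35646

JDN of the first date = 2373869.
JDN of the second date = 2409515.
|2409515 − 2373869| = 35646.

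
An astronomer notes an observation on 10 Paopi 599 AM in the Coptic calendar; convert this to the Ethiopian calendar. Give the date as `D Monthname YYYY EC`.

10 Tikimt 875 EC

Both dates share Julian Day Number 2043488; in the Ethiopian calendar that is 10 Tikimt 875 EC.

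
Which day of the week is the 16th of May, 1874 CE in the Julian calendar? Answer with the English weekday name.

Thursday

This is JDN 2405672 (28 May 1874 Gregorian).
Since JDN mod 7 = 3 (0 = Monday), the day is Thursday.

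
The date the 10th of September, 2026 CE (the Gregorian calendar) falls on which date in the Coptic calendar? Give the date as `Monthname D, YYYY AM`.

Julian Day Number of the source date = 2461294.
Converting JDN 2461294 to the Coptic calendar gives 5 Pi Kogi Enavot 1742 AM.

Pi Kogi Enavot 5, 1742 AM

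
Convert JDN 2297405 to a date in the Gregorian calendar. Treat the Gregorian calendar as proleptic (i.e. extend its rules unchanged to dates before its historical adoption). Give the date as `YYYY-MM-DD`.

Counting from JDN 2299161 = 15 Oct 1582 gives an offset of -1756 days.

1577-12-24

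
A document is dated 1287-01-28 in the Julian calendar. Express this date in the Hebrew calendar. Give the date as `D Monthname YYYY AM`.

11 Shevat 5047 AM

Julian Day Number of the source date = 2191162.
Converting JDN 2191162 to the Hebrew calendar gives 11 Shevat 5047 AM.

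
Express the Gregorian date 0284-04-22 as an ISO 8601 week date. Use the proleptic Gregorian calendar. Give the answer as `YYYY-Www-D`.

0284-W17-2

The weekday is Tuesday (ISO weekday 2).
That Tuesday belongs to ISO week 17 of ISO year 284.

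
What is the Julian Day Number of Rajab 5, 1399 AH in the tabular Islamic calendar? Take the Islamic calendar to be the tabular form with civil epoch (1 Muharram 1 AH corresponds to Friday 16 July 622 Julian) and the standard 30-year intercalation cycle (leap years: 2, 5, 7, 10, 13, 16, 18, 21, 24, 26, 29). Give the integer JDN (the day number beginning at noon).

2444026

In the Gregorian calendar the same day is 1 June 1979.
JDN 2299161 is 15 October 1582 CE (Gregorian); the target day is +144865 days from there, so JDN = 2444026.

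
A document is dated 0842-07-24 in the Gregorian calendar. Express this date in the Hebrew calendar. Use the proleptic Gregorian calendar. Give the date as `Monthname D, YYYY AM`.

Julian Day Number of the source date = 2028799.
Converting JDN 2028799 to the Hebrew calendar gives 9 Av 4602 AM.

Av 9, 4602 AM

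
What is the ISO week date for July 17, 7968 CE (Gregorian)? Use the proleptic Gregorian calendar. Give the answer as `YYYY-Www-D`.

The weekday is Wednesday (ISO weekday 3).
That Wednesday belongs to ISO week 29 of ISO year 7968.

7968-W29-3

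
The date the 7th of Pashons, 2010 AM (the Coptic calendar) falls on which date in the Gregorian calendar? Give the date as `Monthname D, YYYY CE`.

Julian Day Number of the source date = 2559063.
Converting JDN 2559063 to the Gregorian calendar gives 17 May 2294 CE.

May 17, 2294 CE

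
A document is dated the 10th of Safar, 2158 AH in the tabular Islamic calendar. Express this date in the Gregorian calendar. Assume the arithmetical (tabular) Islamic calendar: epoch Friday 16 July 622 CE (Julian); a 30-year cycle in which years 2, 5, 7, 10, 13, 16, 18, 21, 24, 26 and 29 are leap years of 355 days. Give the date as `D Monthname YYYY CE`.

Julian Day Number of the source date = 2712848.
Converting JDN 2712848 to the Gregorian calendar gives 5 June 2715 CE.

5 June 2715 CE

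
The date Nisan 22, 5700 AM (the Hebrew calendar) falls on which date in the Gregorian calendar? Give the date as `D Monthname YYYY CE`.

30 April 1940 CE

Julian Day Number of the source date = 2429750.
Converting JDN 2429750 to the Gregorian calendar gives 30 April 1940 CE.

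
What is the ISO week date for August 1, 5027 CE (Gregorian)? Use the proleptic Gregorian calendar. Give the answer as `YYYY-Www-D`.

5027-W31-3

The weekday is Wednesday (ISO weekday 3).
That Wednesday belongs to ISO week 31 of ISO year 5027.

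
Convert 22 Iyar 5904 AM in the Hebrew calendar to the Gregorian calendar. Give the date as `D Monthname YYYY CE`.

25 May 2144 CE

Both dates share Julian Day Number 2504285; in the Gregorian calendar that is 25 May 2144 CE.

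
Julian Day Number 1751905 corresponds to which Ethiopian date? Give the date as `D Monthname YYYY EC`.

JDN 1751905 is 13 June 84 in the proleptic Gregorian calendar.
In the Ethiopian calendar that day is 21 Sene 76 EC.

21 Sene 76 EC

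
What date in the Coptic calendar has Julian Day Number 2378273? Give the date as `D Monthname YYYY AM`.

The Gregorian equivalent of JDN 2378273 is 22 May 1799.
In the Coptic calendar that day is 16 Pashons 1515 AM.

16 Pashons 1515 AM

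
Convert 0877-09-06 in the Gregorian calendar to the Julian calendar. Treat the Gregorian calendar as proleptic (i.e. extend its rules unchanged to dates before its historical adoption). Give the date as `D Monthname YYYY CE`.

For dates in this range the Gregorian date is 4 days ahead of the Julian.
6 September 877 Gregorian − 4 days → 2 September 877 Julian.

2 September 877 CE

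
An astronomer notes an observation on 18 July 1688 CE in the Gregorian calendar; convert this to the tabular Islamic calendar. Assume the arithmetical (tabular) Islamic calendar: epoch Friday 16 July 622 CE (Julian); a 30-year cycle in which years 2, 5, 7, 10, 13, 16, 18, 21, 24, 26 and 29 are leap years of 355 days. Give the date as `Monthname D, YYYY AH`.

Ramadan 19, 1099 AH

Julian Day Number of the source date = 2337789.
Converting JDN 2337789 to the tabular Islamic calendar gives 19 Ramadan 1099 AH.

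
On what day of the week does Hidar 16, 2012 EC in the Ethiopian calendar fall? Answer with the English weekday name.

Equivalently 26 November 2019 Gregorian, JDN 2458814.
JDN 2458814 mod 7 = 1, and JDN 0 was a Monday, so this is a Tuesday.

Tuesday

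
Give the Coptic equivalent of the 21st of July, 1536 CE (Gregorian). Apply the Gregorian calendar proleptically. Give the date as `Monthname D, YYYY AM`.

Julian Day Number of the source date = 2282274.
Converting JDN 2282274 to the Coptic calendar gives 17 Epip 1252 AM.

Epip 17, 1252 AM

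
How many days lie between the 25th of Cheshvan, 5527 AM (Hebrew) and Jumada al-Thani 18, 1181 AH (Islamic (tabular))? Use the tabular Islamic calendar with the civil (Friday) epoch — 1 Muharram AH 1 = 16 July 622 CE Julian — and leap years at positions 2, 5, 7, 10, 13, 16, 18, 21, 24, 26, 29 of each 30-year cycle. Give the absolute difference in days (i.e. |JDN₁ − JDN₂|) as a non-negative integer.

379

JDN of the first date = 2366379.
JDN of the second date = 2366758.
|2366758 − 2366379| = 379.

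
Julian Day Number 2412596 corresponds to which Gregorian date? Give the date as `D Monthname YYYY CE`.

12 May 1893 CE

Counting from JDN 2299161 = 15 Oct 1582 gives an offset of 113435 days.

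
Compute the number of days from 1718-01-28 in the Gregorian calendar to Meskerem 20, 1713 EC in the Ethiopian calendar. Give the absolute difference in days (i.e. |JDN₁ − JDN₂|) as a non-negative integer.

974

JDN of the first date = 2348574.
JDN of the second date = 2349548.
|2349548 − 2348574| = 974.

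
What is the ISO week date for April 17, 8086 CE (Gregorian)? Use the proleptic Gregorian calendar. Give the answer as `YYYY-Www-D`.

8086-W16-3

The weekday is Wednesday (ISO weekday 3).
That Wednesday belongs to ISO week 16 of ISO year 8086.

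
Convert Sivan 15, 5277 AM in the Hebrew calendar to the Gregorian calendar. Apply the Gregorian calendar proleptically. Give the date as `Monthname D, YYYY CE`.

June 15, 1517 CE

Both dates share Julian Day Number 2275298; in the Gregorian calendar that is 15 June 1517 CE.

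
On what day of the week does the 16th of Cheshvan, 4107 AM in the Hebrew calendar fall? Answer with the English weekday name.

Equivalently 20 October 346 Gregorian, JDN 1847726.
Since JDN mod 7 = 6 (0 = Monday), the day is Sunday.

Sunday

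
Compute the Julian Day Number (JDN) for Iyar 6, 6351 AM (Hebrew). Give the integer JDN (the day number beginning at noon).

2667514

Equivalently 21 April 2591 (Gregorian).
JDN 2451545 is 1 January 2000 CE (Gregorian); the target day is +215969 days from there, so JDN = 2667514.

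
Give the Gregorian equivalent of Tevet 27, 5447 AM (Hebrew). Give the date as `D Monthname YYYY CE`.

Julian Day Number of the source date = 2337236.
Converting JDN 2337236 to the Gregorian calendar gives 12 January 1687 CE.

12 January 1687 CE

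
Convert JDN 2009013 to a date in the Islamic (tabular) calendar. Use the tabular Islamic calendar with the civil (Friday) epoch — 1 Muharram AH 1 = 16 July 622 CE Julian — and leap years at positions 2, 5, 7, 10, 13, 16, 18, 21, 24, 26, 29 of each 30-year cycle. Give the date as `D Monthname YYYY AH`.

7 Dhu al-Hijjah 171 AH

JDN 2009013 is 22 May 788 in the proleptic Gregorian calendar.
In the tabular Islamic calendar that day is 7 Dhu al-Hijjah 171 AH.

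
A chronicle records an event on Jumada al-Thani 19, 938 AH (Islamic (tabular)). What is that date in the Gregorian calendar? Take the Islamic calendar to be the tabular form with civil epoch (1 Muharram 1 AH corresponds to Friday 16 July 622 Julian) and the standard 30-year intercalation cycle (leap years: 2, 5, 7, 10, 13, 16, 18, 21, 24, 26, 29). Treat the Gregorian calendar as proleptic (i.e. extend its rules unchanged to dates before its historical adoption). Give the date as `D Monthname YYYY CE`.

Both dates share Julian Day Number 2280648; in the Gregorian calendar that is 7 February 1532 CE.

7 February 1532 CE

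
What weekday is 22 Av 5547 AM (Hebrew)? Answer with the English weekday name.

In the Gregorian calendar this is 6 August 1787 (JDN 2373966).
Since JDN mod 7 = 0 (0 = Monday), the day is Monday.

Monday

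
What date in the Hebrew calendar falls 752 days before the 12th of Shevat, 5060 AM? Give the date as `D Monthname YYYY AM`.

27 Kislev 5058 AM

JDN of the 12th of Shevat, 5060 AM = 2195886.
2195886 − 752 = 2195134.
JDN 2195134 in the Hebrew calendar is 27 Kislev 5058 AM.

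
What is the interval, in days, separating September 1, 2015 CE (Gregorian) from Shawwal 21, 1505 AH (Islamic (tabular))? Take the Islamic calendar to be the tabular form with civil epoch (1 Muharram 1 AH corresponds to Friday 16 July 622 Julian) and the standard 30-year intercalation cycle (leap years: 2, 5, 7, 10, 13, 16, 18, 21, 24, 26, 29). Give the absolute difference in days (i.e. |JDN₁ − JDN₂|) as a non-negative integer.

JDN of the first date = 2457267.
JDN of the second date = 2481693.
|2481693 − 2457267| = 24426.

24426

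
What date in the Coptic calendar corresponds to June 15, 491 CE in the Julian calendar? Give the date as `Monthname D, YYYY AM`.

Both dates share Julian Day Number 1900561; in the Coptic calendar that is 21 Paoni 207 AM.

Paoni 21, 207 AM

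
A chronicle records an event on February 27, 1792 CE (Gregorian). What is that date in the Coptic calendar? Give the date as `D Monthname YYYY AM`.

21 Meshir 1508 AM

Both dates share Julian Day Number 2375632; in the Coptic calendar that is 21 Meshir 1508 AM.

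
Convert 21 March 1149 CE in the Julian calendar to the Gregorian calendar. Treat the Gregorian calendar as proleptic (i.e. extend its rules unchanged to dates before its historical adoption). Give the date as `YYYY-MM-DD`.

1149-03-28

At this point the Julian calendar is 7 days behind the Gregorian.
21 March 1149 Julian + 7 days → 28 March 1149 Gregorian.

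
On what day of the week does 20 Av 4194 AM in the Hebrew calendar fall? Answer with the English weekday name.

Saturday

In the proleptic Gregorian calendar this is 12 August 434 (JDN 1879799).
Since JDN mod 7 = 5 (0 = Monday), the day is Saturday.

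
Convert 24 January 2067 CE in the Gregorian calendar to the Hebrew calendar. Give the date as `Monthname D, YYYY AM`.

Shevat 8, 5827 AM

Julian Day Number of the source date = 2476040.
Converting JDN 2476040 to the Hebrew calendar gives 8 Shevat 5827 AM.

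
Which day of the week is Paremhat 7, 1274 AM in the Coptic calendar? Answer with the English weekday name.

In the proleptic Gregorian calendar this is 13 March 1558 (JDN 2290179).
2290179 ≡ 3 (mod 7); counting from Monday = 0 gives Thursday.

Thursday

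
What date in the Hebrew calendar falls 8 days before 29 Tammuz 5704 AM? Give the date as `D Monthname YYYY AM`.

21 Tammuz 5704 AM

Counting 8 days back from JDN 2431292 reaches JDN 2431284, which is 21 Tammuz 5704 AM.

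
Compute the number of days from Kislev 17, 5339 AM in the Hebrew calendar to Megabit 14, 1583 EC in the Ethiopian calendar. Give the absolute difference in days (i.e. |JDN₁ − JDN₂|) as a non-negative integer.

4497

JDN of the first date = 2297742.
JDN of the second date = 2302239.
|2302239 − 2297742| = 4497.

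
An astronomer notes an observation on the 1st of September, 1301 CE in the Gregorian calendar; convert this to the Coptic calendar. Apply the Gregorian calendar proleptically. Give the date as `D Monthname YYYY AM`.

1 Pi Kogi Enavot 1017 AM

Julian Day Number of the source date = 2196484.
Converting JDN 2196484 to the Coptic calendar gives 1 Pi Kogi Enavot 1017 AM.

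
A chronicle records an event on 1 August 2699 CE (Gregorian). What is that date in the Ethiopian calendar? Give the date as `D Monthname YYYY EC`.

Both dates share Julian Day Number 2707062; in the Ethiopian calendar that is 20 Hamle 2691 EC.

20 Hamle 2691 EC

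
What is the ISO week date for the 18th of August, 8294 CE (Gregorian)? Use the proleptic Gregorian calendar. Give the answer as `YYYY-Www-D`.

8294-W33-6

The weekday is Saturday (ISO weekday 6).
That Saturday belongs to ISO week 33 of ISO year 8294.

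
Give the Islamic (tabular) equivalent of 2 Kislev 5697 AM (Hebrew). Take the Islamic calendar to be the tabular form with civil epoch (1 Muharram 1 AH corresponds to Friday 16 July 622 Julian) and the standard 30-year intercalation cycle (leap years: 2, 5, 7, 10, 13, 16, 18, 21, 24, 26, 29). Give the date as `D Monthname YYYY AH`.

Both dates share Julian Day Number 2428489; in the tabular Islamic calendar that is 2 Ramadan 1355 AH.

2 Ramadan 1355 AH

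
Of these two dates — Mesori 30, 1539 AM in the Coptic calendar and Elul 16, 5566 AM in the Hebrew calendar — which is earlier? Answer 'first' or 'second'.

The two dates have Julian Day Numbers 2387143 and 2380929 respectively.
Since 2380929 < 2387143, the second date comes first.

second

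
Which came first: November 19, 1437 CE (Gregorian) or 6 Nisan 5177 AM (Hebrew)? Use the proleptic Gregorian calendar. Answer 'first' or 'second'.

The two dates have Julian Day Numbers 2246236 and 2238699 respectively.
Since 2238699 < 2246236, the second date comes first.

second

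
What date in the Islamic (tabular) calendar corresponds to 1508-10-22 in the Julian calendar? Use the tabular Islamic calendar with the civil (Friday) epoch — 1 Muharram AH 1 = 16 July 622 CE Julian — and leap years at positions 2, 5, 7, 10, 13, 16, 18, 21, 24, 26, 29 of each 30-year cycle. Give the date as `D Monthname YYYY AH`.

The source date corresponds to 1 November 1508 in the proleptic Gregorian calendar (JDN 2272150).
That day falls on 26 Jumada al-Thani 914 AH in the tabular Islamic calendar.

26 Jumada al-Thani 914 AH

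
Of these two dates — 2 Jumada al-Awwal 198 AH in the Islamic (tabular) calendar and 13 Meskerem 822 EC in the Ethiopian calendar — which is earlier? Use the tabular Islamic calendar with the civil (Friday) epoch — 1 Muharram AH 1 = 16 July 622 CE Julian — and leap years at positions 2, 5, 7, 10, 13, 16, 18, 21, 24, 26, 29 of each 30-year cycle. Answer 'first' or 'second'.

The two dates have Julian Day Numbers 2018369 and 2024103 respectively.
Since 2018369 < 2024103, the first date comes first.

first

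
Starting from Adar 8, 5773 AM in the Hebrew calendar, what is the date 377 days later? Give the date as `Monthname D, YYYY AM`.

Counting 377 days forward from JDN 2456342 reaches JDN 2456719, which is Adar I 30, 5774 AM.

Adar I 30, 5774 AM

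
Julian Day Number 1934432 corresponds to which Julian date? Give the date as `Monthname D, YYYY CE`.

The proleptic Gregorian equivalent of JDN 1934432 is 11 March 584.
In the Julian calendar that day is March 9, 584 CE.

March 9, 584 CE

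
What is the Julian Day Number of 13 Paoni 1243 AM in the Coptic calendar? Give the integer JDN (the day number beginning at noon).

2278952

Equivalently 17 June 1527 (proleptic Gregorian).
JDN 2400001 is 17 November 1858 CE (Gregorian), MJD 0; the target day is −121049 days from there, so JDN = 2278952.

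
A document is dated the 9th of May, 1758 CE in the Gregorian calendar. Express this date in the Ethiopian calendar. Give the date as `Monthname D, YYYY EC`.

Ginbot 3, 1750 EC

Both dates share Julian Day Number 2363285; in the Ethiopian calendar that is 3 Ginbot 1750 EC.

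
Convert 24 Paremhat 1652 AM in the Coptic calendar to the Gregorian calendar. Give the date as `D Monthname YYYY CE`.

2 April 1936 CE

Julian Day Number of the source date = 2428261.
Converting JDN 2428261 to the Gregorian calendar gives 2 April 1936 CE.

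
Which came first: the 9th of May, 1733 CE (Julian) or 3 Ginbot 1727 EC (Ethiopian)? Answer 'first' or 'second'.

first

Converting both to JDN: 2354165 vs 2354884; the smaller is the first.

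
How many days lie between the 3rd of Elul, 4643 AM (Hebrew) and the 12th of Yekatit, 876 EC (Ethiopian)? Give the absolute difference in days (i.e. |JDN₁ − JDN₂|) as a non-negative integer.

JDN of the first date = 2043796.
JDN of the second date = 2043976.
|2043976 − 2043796| = 180.

180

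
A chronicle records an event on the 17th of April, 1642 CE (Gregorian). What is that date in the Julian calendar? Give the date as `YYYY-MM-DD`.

1642-04-07

At this point the Julian calendar is 10 days behind the Gregorian.
17 April 1642 Gregorian − 10 days → 7 April 1642 Julian.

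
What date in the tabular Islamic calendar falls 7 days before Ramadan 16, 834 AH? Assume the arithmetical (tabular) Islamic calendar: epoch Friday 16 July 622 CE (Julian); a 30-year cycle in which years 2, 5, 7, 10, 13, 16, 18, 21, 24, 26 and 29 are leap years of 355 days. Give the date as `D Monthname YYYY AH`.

9 Ramadan 834 AH

JDN of Ramadan 16, 834 AH = 2243878.
2243878 − 7 = 2243871.
JDN 2243871 in the tabular Islamic calendar is 9 Ramadan 834 AH.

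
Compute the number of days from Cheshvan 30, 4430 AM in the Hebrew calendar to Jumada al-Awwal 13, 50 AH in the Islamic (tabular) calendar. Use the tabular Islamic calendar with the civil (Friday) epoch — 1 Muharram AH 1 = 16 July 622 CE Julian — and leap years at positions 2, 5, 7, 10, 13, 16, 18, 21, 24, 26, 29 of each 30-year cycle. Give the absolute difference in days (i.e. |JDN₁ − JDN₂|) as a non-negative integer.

First date → JDN 1965713; second date → JDN 1965934.
The interval is |1965713 − 1965934| = 221 days.

221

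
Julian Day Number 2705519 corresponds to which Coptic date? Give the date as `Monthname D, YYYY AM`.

JDN 2705519 is 11 May 2695 in the Gregorian calendar.
In the Coptic calendar that day is Parmouti 28, 2411 AM.

Parmouti 28, 2411 AM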